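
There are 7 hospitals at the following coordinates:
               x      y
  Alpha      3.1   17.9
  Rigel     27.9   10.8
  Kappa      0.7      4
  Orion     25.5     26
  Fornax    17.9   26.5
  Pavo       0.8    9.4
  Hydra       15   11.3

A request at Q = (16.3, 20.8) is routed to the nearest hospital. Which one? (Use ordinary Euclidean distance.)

Since √ is increasing, it suffices to compare squared distances:
d²(Q, Alpha) = (16.3−3.1)² + (20.8−17.9)² = 174.24 + 8.41 = 182.65
d²(Q, Rigel) = (16.3−27.9)² + (20.8−10.8)² = 134.56 + 100 = 234.56
d²(Q, Kappa) = (16.3−0.7)² + (20.8−4)² = 243.36 + 282.24 = 525.6
d²(Q, Orion) = (16.3−25.5)² + (20.8−26)² = 84.64 + 27.04 = 111.68
d²(Q, Fornax) = (16.3−17.9)² + (20.8−26.5)² = 2.56 + 32.49 = 35.05
d²(Q, Pavo) = (16.3−0.8)² + (20.8−9.4)² = 240.25 + 129.96 = 370.21
d²(Q, Hydra) = (16.3−15)² + (20.8−11.3)² = 1.69 + 90.25 = 91.94
The smallest is to Fornax, so Q lies in the Voronoi region of Fornax.

Fornax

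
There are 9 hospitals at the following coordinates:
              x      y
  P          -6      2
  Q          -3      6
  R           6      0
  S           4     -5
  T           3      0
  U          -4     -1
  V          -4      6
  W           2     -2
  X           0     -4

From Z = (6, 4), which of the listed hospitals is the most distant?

P

Since √ is increasing, it suffices to compare squared distances:
|ZP|² = (6−(-6))² + (4−2)² = 144 + 4 = 148
|ZQ|² = (6−(-3))² + (4−6)² = 81 + 4 = 85
|ZR|² = (6−6)² + (4−0)² = 0 + 16 = 16
|ZS|² = (6−4)² + (4−(-5))² = 4 + 81 = 85
|ZT|² = (6−3)² + (4−0)² = 9 + 16 = 25
|ZU|² = (6−(-4))² + (4−(-1))² = 100 + 25 = 125
|ZV|² = (6−(-4))² + (4−6)² = 100 + 4 = 104
|ZW|² = (6−2)² + (4−(-2))² = 16 + 36 = 52
|ZX|² = (6−0)² + (4−(-4))² = 36 + 64 = 100
The largest is to P.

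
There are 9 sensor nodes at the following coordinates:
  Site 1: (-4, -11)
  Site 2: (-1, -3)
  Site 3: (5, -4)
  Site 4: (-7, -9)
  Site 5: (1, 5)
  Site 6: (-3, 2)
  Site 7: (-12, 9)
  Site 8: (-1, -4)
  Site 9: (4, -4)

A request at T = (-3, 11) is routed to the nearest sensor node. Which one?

Site 5

Compare squared distances (the ordering matches that of the actual distances):
d²(T, Site 1) = (-3−(-4))² + (11−(-11))² = 1 + 484 = 485
d²(T, Site 2) = (-3−(-1))² + (11−(-3))² = 4 + 196 = 200
d²(T, Site 3) = (-3−5)² + (11−(-4))² = 64 + 225 = 289
d²(T, Site 4) = (-3−(-7))² + (11−(-9))² = 16 + 400 = 416
d²(T, Site 5) = (-3−1)² + (11−5)² = 16 + 36 = 52
d²(T, Site 6) = (-3−(-3))² + (11−2)² = 0 + 81 = 81
d²(T, Site 7) = (-3−(-12))² + (11−9)² = 81 + 4 = 85
d²(T, Site 8) = (-3−(-1))² + (11−(-4))² = 4 + 225 = 229
d²(T, Site 9) = (-3−4)² + (11−(-4))² = 49 + 225 = 274
The smallest is to Site 5, so T lies in the Voronoi region of Site 5.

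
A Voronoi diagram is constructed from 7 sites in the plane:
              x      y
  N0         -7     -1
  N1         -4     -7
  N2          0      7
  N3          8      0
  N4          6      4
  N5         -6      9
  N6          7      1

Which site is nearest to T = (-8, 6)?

Squared Euclidean distances:
|TN0|² = (-8−(-7))² + (6−(-1))² = 1 + 49 = 50
|TN1|² = (-8−(-4))² + (6−(-7))² = 16 + 169 = 185
|TN2|² = (-8−0)² + (6−7)² = 64 + 1 = 65
|TN3|² = (-8−8)² + (6−0)² = 256 + 36 = 292
|TN4|² = (-8−6)² + (6−4)² = 196 + 4 = 200
|TN5|² = (-8−(-6))² + (6−9)² = 4 + 9 = 13
|TN6|² = (-8−7)² + (6−1)² = 225 + 25 = 250
The smallest is to N5, so T lies in the Voronoi region of N5.

N5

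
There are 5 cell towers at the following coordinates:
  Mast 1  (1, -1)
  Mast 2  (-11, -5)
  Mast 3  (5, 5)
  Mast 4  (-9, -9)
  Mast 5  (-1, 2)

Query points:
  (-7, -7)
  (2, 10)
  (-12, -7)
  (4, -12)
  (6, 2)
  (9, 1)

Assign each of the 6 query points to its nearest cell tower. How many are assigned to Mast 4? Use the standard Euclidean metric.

1

(-7, -7) — d² to each: Mast 1:100, Mast 2:20, Mast 3:288, Mast 4:8, Mast 5:117 → nearest is Mast 4
(2, 10) — d² to each: Mast 1:122, Mast 2:394, Mast 3:34, Mast 4:482, Mast 5:73 → nearest is Mast 3
(-12, -7) — d² to each: Mast 1:205, Mast 2:5, Mast 3:433, Mast 4:13, Mast 5:202 → nearest is Mast 2
(4, -12) — d² to each: Mast 1:130, Mast 2:274, Mast 3:290, Mast 4:178, Mast 5:221 → nearest is Mast 1
(6, 2) — d² to each: Mast 1:34, Mast 2:338, Mast 3:10, Mast 4:346, Mast 5:49 → nearest is Mast 3
(9, 1) — d² to each: Mast 1:68, Mast 2:436, Mast 3:32, Mast 4:424, Mast 5:101 → nearest is Mast 3
1 of the 6 points has Mast 4 as nearest.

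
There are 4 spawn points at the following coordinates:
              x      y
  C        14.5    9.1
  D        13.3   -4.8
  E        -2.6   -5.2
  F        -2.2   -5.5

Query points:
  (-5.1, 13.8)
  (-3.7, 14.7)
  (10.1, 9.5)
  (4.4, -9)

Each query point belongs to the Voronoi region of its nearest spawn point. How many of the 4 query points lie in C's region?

(-5.1, 13.8) — d² to each: C:406.25, D:684.52, E:367.25, F:380.9 → nearest is E
(-3.7, 14.7) — d² to each: C:362.6, D:669.25, E:397.22, F:410.29 → nearest is C
(10.1, 9.5) — d² to each: C:19.52, D:214.73, E:377.38, F:376.29 → nearest is C
(4.4, -9) — d² to each: C:429.62, D:96.85, E:63.44, F:55.81 → nearest is F
2 of the 4 points have C as nearest.

2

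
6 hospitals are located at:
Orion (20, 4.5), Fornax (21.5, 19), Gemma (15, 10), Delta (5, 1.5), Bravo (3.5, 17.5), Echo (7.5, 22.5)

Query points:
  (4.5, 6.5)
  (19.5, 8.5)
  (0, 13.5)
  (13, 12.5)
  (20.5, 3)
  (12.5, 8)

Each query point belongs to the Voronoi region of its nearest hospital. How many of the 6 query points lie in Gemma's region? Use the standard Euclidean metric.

(4.5, 6.5) — d² to each: Orion:244.25, Fornax:445.25, Gemma:122.5, Delta:25.25, Bravo:122, Echo:265 → nearest is Delta
(19.5, 8.5) — d² to each: Orion:16.25, Fornax:114.25, Gemma:22.5, Delta:259.25, Bravo:337, Echo:340 → nearest is Orion
(0, 13.5) — d² to each: Orion:481, Fornax:492.5, Gemma:237.25, Delta:169, Bravo:28.25, Echo:137.25 → nearest is Bravo
(13, 12.5) — d² to each: Orion:113, Fornax:114.5, Gemma:10.25, Delta:185, Bravo:115.25, Echo:130.25 → nearest is Gemma
(20.5, 3) — d² to each: Orion:2.5, Fornax:257, Gemma:79.25, Delta:242.5, Bravo:499.25, Echo:549.25 → nearest is Orion
(12.5, 8) — d² to each: Orion:68.5, Fornax:202, Gemma:10.25, Delta:98.5, Bravo:171.25, Echo:235.25 → nearest is Gemma
2 of the 6 points have Gemma as nearest.

2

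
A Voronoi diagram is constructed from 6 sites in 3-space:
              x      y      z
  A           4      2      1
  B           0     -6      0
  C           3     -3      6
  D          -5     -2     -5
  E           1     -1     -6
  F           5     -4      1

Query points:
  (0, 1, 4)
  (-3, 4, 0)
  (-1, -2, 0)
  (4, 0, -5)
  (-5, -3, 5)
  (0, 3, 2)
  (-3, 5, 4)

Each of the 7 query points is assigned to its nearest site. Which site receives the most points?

(0, 1, 4) — d² to each: A:26, B:65, C:29, D:115, E:105, F:59 → nearest is A
(-3, 4, 0) — d² to each: A:54, B:109, C:121, D:65, E:77, F:129 → nearest is A
(-1, -2, 0) — d² to each: A:42, B:17, C:53, D:41, E:41, F:41 → nearest is B
(4, 0, -5) — d² to each: A:40, B:77, C:131, D:85, E:11, F:53 → nearest is E
(-5, -3, 5) — d² to each: A:122, B:59, C:65, D:101, E:161, F:117 → nearest is B
(0, 3, 2) — d² to each: A:18, B:85, C:61, D:99, E:81, F:75 → nearest is A
(-3, 5, 4) — d² to each: A:67, B:146, C:104, D:134, E:152, F:154 → nearest is A
Tally — A:4, B:2, E:1. A captures the most (4).

A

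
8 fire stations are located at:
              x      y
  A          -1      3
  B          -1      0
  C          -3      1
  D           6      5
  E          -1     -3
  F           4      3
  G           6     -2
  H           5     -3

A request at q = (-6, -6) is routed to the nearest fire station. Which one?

E

Since √ is increasing, it suffices to compare squared distances:
|qA|² = 25 + 81 = 106
|qB|² = 25 + 36 = 61
|qC|² = 9 + 49 = 58
|qD|² = 144 + 121 = 265
|qE|² = 25 + 9 = 34
|qF|² = 100 + 81 = 181
|qG|² = 144 + 16 = 160
|qH|² = 121 + 9 = 130
The smallest is to E, so q lies in the Voronoi region of E.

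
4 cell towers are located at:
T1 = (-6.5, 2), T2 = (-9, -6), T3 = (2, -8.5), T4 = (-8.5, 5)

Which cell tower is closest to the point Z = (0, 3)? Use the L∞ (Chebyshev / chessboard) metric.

T1

d(Z,T1) = max(6.5, 1) = 6.5
d(Z,T2) = max(9, 9) = 9
d(Z,T3) = max(2, 11.5) = 11.5
d(Z,T4) = max(8.5, 2) = 8.5
Minimum is at T1.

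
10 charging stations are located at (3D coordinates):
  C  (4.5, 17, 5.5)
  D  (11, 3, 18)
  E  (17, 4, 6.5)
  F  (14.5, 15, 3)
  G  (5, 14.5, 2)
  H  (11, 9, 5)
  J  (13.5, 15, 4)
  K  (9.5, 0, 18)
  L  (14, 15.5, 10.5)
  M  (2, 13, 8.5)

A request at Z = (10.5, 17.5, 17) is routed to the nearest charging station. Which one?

Compare squared distances (the ordering matches that of the actual distances):
|ZC|² = (10.5−4.5)² + (17.5−17)² + (17−5.5)² = 36 + 0.25 + 132.25 = 168.5
|ZD|² = (10.5−11)² + (17.5−3)² + (17−18)² = 0.25 + 210.25 + 1 = 211.5
|ZE|² = (10.5−17)² + (17.5−4)² + (17−6.5)² = 42.25 + 182.25 + 110.25 = 334.75
|ZF|² = (10.5−14.5)² + (17.5−15)² + (17−3)² = 16 + 6.25 + 196 = 218.25
|ZG|² = (10.5−5)² + (17.5−14.5)² + (17−2)² = 30.25 + 9 + 225 = 264.25
|ZH|² = (10.5−11)² + (17.5−9)² + (17−5)² = 0.25 + 72.25 + 144 = 216.5
|ZJ|² = (10.5−13.5)² + (17.5−15)² + (17−4)² = 9 + 6.25 + 169 = 184.25
|ZK|² = (10.5−9.5)² + (17.5−0)² + (17−18)² = 1 + 306.25 + 1 = 308.25
|ZL|² = (10.5−14)² + (17.5−15.5)² + (17−10.5)² = 12.25 + 4 + 42.25 = 58.5
|ZM|² = (10.5−2)² + (17.5−13)² + (17−8.5)² = 72.25 + 20.25 + 72.25 = 164.75
The smallest is to L, so Z lies in the Voronoi region of L.

L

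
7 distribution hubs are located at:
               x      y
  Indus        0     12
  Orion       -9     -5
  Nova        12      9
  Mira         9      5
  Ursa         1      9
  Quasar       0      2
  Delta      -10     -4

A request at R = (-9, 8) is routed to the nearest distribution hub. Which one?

Since √ is increasing, it suffices to compare squared distances:
d²(R, Indus) = (-9−0)² + (8−12)² = 81 + 16 = 97
d²(R, Orion) = (-9−(-9))² + (8−(-5))² = 0 + 169 = 169
d²(R, Nova) = (-9−12)² + (8−9)² = 441 + 1 = 442
d²(R, Mira) = (-9−9)² + (8−5)² = 324 + 9 = 333
d²(R, Ursa) = (-9−1)² + (8−9)² = 100 + 1 = 101
d²(R, Quasar) = (-9−0)² + (8−2)² = 81 + 36 = 117
d²(R, Delta) = (-9−(-10))² + (8−(-4))² = 1 + 144 = 145
Indus is nearest.

Indus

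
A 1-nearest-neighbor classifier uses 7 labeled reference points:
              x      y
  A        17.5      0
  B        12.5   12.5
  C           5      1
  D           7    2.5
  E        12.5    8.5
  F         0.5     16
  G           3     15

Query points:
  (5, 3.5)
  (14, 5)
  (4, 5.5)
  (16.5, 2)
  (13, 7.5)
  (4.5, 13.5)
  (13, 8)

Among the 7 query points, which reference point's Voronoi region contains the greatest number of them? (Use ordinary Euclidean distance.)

E

(5, 3.5) — d² to each: A:168.5, B:137.25, C:6.25, D:5, E:81.25, F:176.5, G:136.25 → nearest is D
(14, 5) — d² to each: A:37.25, B:58.5, C:97, D:55.25, E:14.5, F:303.25, G:221 → nearest is E
(4, 5.5) — d² to each: A:212.5, B:121.25, C:21.25, D:18, E:81.25, F:122.5, G:91.25 → nearest is D
(16.5, 2) — d² to each: A:5, B:126.25, C:133.25, D:90.5, E:58.25, F:452, G:351.25 → nearest is A
(13, 7.5) — d² to each: A:76.5, B:25.25, C:106.25, D:61, E:1.25, F:228.5, G:156.25 → nearest is E
(4.5, 13.5) — d² to each: A:351.25, B:65, C:156.5, D:127.25, E:89, F:22.25, G:4.5 → nearest is G
(13, 8) — d² to each: A:84.25, B:20.5, C:113, D:66.25, E:0.5, F:220.25, G:149 → nearest is E
Tally — A:1, D:2, E:3, G:1. E captures the most (3).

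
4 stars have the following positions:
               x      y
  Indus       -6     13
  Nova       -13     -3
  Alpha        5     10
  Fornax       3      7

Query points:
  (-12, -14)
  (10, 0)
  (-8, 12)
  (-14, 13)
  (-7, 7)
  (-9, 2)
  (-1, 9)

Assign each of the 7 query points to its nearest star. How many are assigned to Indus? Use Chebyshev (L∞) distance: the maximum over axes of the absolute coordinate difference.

(-12, -14) — d to each: Indus:27, Nova:11, Alpha:24, Fornax:21 → nearest is Nova
(10, 0) — d to each: Indus:16, Nova:23, Alpha:10, Fornax:7 → nearest is Fornax
(-8, 12) — d to each: Indus:2, Nova:15, Alpha:13, Fornax:11 → nearest is Indus
(-14, 13) — d to each: Indus:8, Nova:16, Alpha:19, Fornax:17 → nearest is Indus
(-7, 7) — d to each: Indus:6, Nova:10, Alpha:12, Fornax:10 → nearest is Indus
(-9, 2) — d to each: Indus:11, Nova:5, Alpha:14, Fornax:12 → nearest is Nova
(-1, 9) — d to each: Indus:5, Nova:12, Alpha:6, Fornax:4 → nearest is Fornax
3 of the 7 points have Indus as nearest.

3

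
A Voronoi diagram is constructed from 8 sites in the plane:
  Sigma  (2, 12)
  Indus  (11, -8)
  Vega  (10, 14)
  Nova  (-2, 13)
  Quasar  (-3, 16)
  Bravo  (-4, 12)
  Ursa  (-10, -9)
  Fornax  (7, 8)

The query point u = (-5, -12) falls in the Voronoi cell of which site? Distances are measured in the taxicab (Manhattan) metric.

Ursa

d(u, Sigma) = 7 + 24 = 31
d(u, Indus) = 16 + 4 = 20
d(u, Vega) = 15 + 26 = 41
d(u, Nova) = 3 + 25 = 28
d(u, Quasar) = 2 + 28 = 30
d(u, Bravo) = 1 + 24 = 25
d(u, Ursa) = 5 + 3 = 8
d(u, Fornax) = 12 + 20 = 32
Ursa is nearest.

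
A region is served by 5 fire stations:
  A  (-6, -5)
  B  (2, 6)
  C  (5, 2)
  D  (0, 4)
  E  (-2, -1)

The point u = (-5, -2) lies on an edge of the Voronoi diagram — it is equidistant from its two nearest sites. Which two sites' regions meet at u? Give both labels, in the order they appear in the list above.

A and E

Squared distances from u to each site:
|uA|² = (-5−(-6))² + (-2−(-5))² = 1 + 9 = 10
|uB|² = (-5−2)² + (-2−6)² = 49 + 64 = 113
|uC|² = (-5−5)² + (-2−2)² = 100 + 16 = 116
|uD|² = (-5−0)² + (-2−4)² = 25 + 36 = 61
|uE|² = (-5−(-2))² + (-2−(-1))² = 9 + 1 = 10
u is equidistant from A and E (both at squared distance 10), and every other site is strictly farther — so u lies on the A–E Voronoi edge.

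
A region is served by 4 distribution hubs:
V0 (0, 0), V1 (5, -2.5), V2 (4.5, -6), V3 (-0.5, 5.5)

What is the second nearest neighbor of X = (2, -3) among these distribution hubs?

V0

Squared Euclidean distances:
|XV0|² = (2−0)² + (-3−0)² = 4 + 9 = 13
|XV1|² = (2−5)² + (-3−(-2.5))² = 9 + 0.25 = 9.25
|XV2|² = (2−4.5)² + (-3−(-6))² = 6.25 + 9 = 15.25
|XV3|² = (2−(-0.5))² + (-3−5.5)² = 6.25 + 72.25 = 78.5
Sorted ascending: V1, V0, V2, … — the second-nearest is V0.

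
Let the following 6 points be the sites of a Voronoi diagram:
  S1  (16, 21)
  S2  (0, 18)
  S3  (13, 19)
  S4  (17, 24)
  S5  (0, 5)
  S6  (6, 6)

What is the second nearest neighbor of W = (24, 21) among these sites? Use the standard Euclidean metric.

Compare squared distances (the ordering matches that of the actual distances):
|WS1|² = (24−16)² + (21−21)² = 64 + 0 = 64
|WS2|² = (24−0)² + (21−18)² = 576 + 9 = 585
|WS3|² = (24−13)² + (21−19)² = 121 + 4 = 125
|WS4|² = (24−17)² + (21−24)² = 49 + 9 = 58
|WS5|² = (24−0)² + (21−5)² = 576 + 256 = 832
|WS6|² = (24−6)² + (21−6)² = 324 + 225 = 549
Sorted ascending: S4, S1, S3, … — the second-nearest is S1.

S1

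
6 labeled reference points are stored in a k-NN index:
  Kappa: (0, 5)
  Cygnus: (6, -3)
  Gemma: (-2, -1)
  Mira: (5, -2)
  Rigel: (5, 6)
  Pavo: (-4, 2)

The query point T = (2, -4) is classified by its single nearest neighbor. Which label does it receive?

Since √ is increasing, it suffices to compare squared distances:
d²(T, Kappa) = (2−0)² + (-4−5)² = 4 + 81 = 85
d²(T, Cygnus) = (2−6)² + (-4−(-3))² = 16 + 1 = 17
d²(T, Gemma) = (2−(-2))² + (-4−(-1))² = 16 + 9 = 25
d²(T, Mira) = (2−5)² + (-4−(-2))² = 9 + 4 = 13
d²(T, Rigel) = (2−5)² + (-4−6)² = 9 + 100 = 109
d²(T, Pavo) = (2−(-4))² + (-4−2)² = 36 + 36 = 72
Mira is nearest.

Mira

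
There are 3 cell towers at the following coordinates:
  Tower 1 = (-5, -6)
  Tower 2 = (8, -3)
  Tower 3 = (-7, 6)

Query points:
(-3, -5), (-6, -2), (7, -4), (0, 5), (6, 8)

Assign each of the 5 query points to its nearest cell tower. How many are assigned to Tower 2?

(-3, -5) — d² to each: Tower 1:5, Tower 2:125, Tower 3:137 → nearest is Tower 1
(-6, -2) — d² to each: Tower 1:17, Tower 2:197, Tower 3:65 → nearest is Tower 1
(7, -4) — d² to each: Tower 1:148, Tower 2:2, Tower 3:296 → nearest is Tower 2
(0, 5) — d² to each: Tower 1:146, Tower 2:128, Tower 3:50 → nearest is Tower 3
(6, 8) — d² to each: Tower 1:317, Tower 2:125, Tower 3:173 → nearest is Tower 2
2 of the 5 points have Tower 2 as nearest.

2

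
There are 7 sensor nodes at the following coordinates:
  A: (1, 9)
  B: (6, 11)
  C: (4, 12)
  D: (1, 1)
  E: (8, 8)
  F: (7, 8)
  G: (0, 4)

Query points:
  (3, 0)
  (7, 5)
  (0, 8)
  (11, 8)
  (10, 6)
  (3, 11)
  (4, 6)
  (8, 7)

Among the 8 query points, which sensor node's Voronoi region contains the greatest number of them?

E

(3, 0) — d² to each: A:85, B:130, C:145, D:5, E:89, F:80, G:25 → nearest is D
(7, 5) — d² to each: A:52, B:37, C:58, D:52, E:10, F:9, G:50 → nearest is F
(0, 8) — d² to each: A:2, B:45, C:32, D:50, E:64, F:49, G:16 → nearest is A
(11, 8) — d² to each: A:101, B:34, C:65, D:149, E:9, F:16, G:137 → nearest is E
(10, 6) — d² to each: A:90, B:41, C:72, D:106, E:8, F:13, G:104 → nearest is E
(3, 11) — d² to each: A:8, B:9, C:2, D:104, E:34, F:25, G:58 → nearest is C
(4, 6) — d² to each: A:18, B:29, C:36, D:34, E:20, F:13, G:20 → nearest is F
(8, 7) — d² to each: A:53, B:20, C:41, D:85, E:1, F:2, G:73 → nearest is E
Tally — A:1, C:1, D:1, E:3, F:2. E captures the most (3).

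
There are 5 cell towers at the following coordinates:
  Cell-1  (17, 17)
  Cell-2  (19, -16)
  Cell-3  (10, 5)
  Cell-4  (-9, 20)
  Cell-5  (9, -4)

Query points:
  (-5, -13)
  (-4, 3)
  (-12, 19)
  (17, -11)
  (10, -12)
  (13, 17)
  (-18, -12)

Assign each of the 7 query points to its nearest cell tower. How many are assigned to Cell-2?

(-5, -13) — d² to each: Cell-1:1384, Cell-2:585, Cell-3:549, Cell-4:1105, Cell-5:277 → nearest is Cell-5
(-4, 3) — d² to each: Cell-1:637, Cell-2:890, Cell-3:200, Cell-4:314, Cell-5:218 → nearest is Cell-3
(-12, 19) — d² to each: Cell-1:845, Cell-2:2186, Cell-3:680, Cell-4:10, Cell-5:970 → nearest is Cell-4
(17, -11) — d² to each: Cell-1:784, Cell-2:29, Cell-3:305, Cell-4:1637, Cell-5:113 → nearest is Cell-2
(10, -12) — d² to each: Cell-1:890, Cell-2:97, Cell-3:289, Cell-4:1385, Cell-5:65 → nearest is Cell-5
(13, 17) — d² to each: Cell-1:16, Cell-2:1125, Cell-3:153, Cell-4:493, Cell-5:457 → nearest is Cell-1
(-18, -12) — d² to each: Cell-1:2066, Cell-2:1385, Cell-3:1073, Cell-4:1105, Cell-5:793 → nearest is Cell-5
1 of the 7 points has Cell-2 as nearest.

1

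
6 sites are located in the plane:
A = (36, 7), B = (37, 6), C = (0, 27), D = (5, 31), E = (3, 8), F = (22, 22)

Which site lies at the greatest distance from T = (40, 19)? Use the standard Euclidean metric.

Squared Euclidean distances:
|TA|² = (40−36)² + (19−7)² = 16 + 144 = 160
|TB|² = (40−37)² + (19−6)² = 9 + 169 = 178
|TC|² = (40−0)² + (19−27)² = 1600 + 64 = 1664
|TD|² = (40−5)² + (19−31)² = 1225 + 144 = 1369
|TE|² = (40−3)² + (19−8)² = 1369 + 121 = 1490
|TF|² = (40−22)² + (19−22)² = 324 + 9 = 333
The largest is to C.

C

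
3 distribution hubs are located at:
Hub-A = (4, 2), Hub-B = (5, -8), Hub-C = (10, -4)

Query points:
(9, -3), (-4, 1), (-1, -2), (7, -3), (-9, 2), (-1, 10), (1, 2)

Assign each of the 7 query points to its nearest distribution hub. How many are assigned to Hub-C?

(9, -3) — d² to each: Hub-A:50, Hub-B:41, Hub-C:2 → nearest is Hub-C
(-4, 1) — d² to each: Hub-A:65, Hub-B:162, Hub-C:221 → nearest is Hub-A
(-1, -2) — d² to each: Hub-A:41, Hub-B:72, Hub-C:125 → nearest is Hub-A
(7, -3) — d² to each: Hub-A:34, Hub-B:29, Hub-C:10 → nearest is Hub-C
(-9, 2) — d² to each: Hub-A:169, Hub-B:296, Hub-C:397 → nearest is Hub-A
(-1, 10) — d² to each: Hub-A:89, Hub-B:360, Hub-C:317 → nearest is Hub-A
(1, 2) — d² to each: Hub-A:9, Hub-B:116, Hub-C:117 → nearest is Hub-A
2 of the 7 points have Hub-C as nearest.

2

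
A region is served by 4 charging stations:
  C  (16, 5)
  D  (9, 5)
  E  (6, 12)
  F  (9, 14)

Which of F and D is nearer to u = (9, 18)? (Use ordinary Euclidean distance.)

F

Compare squared distances:
|uF|² = (9−9)² + (18−14)² = 0 + 16 = 16
|uD|² = (9−9)² + (18−5)² = 0 + 169 = 169
16 < 169, so F is closer.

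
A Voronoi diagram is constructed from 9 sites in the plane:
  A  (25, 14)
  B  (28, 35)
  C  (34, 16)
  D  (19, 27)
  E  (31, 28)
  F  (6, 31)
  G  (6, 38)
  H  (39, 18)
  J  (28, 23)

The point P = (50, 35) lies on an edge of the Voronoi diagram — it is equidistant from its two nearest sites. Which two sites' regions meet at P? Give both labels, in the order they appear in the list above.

E and H

Squared distances from P to each site:
|PA|² = 625 + 441 = 1066
|PB|² = 484 + 0 = 484
|PC|² = 256 + 361 = 617
|PD|² = 961 + 64 = 1025
|PE|² = 361 + 49 = 410
|PF|² = 1936 + 16 = 1952
|PG|² = 1936 + 9 = 1945
|PH|² = 121 + 289 = 410
|PJ|² = 484 + 144 = 628
P is equidistant from E and H (both at squared distance 410), and every other site is strictly farther — so P lies on the E–H Voronoi edge.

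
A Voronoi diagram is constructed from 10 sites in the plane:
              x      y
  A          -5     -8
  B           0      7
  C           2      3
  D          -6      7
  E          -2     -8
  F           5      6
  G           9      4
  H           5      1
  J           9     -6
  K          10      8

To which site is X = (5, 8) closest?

Compare squared distances (the ordering matches that of the actual distances):
|XA|² = 100 + 256 = 356
|XB|² = 25 + 1 = 26
|XC|² = 9 + 25 = 34
|XD|² = 121 + 1 = 122
|XE|² = 49 + 256 = 305
|XF|² = 0 + 4 = 4
|XG|² = 16 + 16 = 32
|XH|² = 0 + 49 = 49
|XJ|² = 16 + 196 = 212
|XK|² = 25 + 0 = 25
F is nearest.

F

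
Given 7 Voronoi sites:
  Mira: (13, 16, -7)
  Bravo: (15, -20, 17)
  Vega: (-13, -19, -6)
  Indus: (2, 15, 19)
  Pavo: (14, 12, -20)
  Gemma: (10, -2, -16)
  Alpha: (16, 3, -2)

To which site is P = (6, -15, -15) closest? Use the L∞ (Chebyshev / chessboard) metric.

Gemma

d(P, Mira) = max(7, 31, 8) = 31
d(P, Bravo) = max(9, 5, 32) = 32
d(P, Vega) = max(19, 4, 9) = 19
d(P, Indus) = max(4, 30, 34) = 34
d(P, Pavo) = max(8, 27, 5) = 27
d(P, Gemma) = max(4, 13, 1) = 13
d(P, Alpha) = max(10, 18, 13) = 18
The smallest is to Gemma, so P lies in the Voronoi region of Gemma.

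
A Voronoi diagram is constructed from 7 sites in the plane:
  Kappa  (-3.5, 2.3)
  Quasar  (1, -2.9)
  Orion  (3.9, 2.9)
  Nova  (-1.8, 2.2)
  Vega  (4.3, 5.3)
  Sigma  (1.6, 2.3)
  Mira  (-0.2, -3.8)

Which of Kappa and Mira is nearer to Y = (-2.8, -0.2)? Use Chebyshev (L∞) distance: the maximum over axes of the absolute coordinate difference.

Kappa

d(Y, Kappa) = max(0.7, 2.5) = 2.5
d(Y, Mira) = max(2.6, 3.6) = 3.6
2.5 < 3.6, so Kappa is closer.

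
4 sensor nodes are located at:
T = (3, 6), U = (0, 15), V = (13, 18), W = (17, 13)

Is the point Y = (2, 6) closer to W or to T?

Compare squared distances:
|YW|² = (2−17)² + (6−13)² = 225 + 49 = 274
|YT|² = (2−3)² + (6−6)² = 1 + 0 = 1
274 > 1, so T is closer.

T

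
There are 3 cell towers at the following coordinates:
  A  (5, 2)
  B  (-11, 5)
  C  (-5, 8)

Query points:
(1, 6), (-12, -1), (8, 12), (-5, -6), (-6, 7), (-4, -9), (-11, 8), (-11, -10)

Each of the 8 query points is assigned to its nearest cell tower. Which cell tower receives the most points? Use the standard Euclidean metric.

(1, 6) — d² to each: A:32, B:145, C:40 → nearest is A
(-12, -1) — d² to each: A:298, B:37, C:130 → nearest is B
(8, 12) — d² to each: A:109, B:410, C:185 → nearest is A
(-5, -6) — d² to each: A:164, B:157, C:196 → nearest is B
(-6, 7) — d² to each: A:146, B:29, C:2 → nearest is C
(-4, -9) — d² to each: A:202, B:245, C:290 → nearest is A
(-11, 8) — d² to each: A:292, B:9, C:36 → nearest is B
(-11, -10) — d² to each: A:400, B:225, C:360 → nearest is B
Tally — A:3, B:4, C:1. B captures the most (4).

B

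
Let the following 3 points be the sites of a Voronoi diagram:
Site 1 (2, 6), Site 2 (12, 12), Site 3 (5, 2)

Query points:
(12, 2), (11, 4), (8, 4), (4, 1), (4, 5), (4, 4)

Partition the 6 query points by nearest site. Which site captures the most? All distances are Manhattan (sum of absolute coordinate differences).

Site 3

(12, 2) — d to each: Site 1:14, Site 2:10, Site 3:7 → nearest is Site 3
(11, 4) — d to each: Site 1:11, Site 2:9, Site 3:8 → nearest is Site 3
(8, 4) — d to each: Site 1:8, Site 2:12, Site 3:5 → nearest is Site 3
(4, 1) — d to each: Site 1:7, Site 2:19, Site 3:2 → nearest is Site 3
(4, 5) — d to each: Site 1:3, Site 2:15, Site 3:4 → nearest is Site 1
(4, 4) — d to each: Site 1:4, Site 2:16, Site 3:3 → nearest is Site 3
Tally — Site 1:1, Site 3:5. Site 3 captures the most (5).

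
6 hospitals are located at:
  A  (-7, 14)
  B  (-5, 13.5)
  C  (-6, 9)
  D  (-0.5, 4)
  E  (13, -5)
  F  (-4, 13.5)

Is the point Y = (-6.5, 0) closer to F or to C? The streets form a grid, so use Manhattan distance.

d(Y,F) = |-6.5−(-4)| + |0−13.5| = 2.5 + 13.5 = 16
d(Y,C) = |-6.5−(-6)| + |0−9| = 0.5 + 9 = 9.5
16 > 9.5, so C is closer.

C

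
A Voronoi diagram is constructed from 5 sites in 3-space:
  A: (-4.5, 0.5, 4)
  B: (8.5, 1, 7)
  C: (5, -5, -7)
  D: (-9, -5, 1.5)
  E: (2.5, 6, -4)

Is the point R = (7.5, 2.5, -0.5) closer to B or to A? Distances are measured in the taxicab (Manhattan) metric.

B

d(R,B) = |7.5−8.5| + |2.5−1| + |-0.5−7| = 1 + 1.5 + 7.5 = 10
d(R,A) = |7.5−(-4.5)| + |2.5−0.5| + |-0.5−4| = 12 + 2 + 4.5 = 18.5
10 < 18.5, so B is closer.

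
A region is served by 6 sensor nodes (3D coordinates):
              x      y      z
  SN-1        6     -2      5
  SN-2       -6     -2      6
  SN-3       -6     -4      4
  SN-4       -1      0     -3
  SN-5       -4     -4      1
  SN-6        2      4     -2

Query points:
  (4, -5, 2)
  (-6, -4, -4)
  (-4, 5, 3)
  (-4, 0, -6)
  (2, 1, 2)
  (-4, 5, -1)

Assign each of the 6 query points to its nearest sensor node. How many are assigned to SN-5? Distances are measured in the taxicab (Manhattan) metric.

2

(4, -5, 2) — d to each: SN-1:8, SN-2:17, SN-3:13, SN-4:15, SN-5:10, SN-6:15 → nearest is SN-1
(-6, -4, -4) — d to each: SN-1:23, SN-2:12, SN-3:8, SN-4:10, SN-5:7, SN-6:18 → nearest is SN-5
(-4, 5, 3) — d to each: SN-1:19, SN-2:12, SN-3:12, SN-4:14, SN-5:11, SN-6:12 → nearest is SN-5
(-4, 0, -6) — d to each: SN-1:23, SN-2:16, SN-3:16, SN-4:6, SN-5:11, SN-6:14 → nearest is SN-4
(2, 1, 2) — d to each: SN-1:10, SN-2:15, SN-3:15, SN-4:9, SN-5:12, SN-6:7 → nearest is SN-6
(-4, 5, -1) — d to each: SN-1:23, SN-2:16, SN-3:16, SN-4:10, SN-5:11, SN-6:8 → nearest is SN-6
2 of the 6 points have SN-5 as nearest.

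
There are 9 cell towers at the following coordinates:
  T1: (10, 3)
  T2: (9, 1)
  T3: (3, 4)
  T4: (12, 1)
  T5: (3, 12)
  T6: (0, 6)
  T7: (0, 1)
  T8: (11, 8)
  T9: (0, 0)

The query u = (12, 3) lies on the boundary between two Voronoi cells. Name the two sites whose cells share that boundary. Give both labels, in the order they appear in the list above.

Squared distances from u to each site:
|uT1|² = 4 + 0 = 4
|uT2|² = 9 + 4 = 13
|uT3|² = 81 + 1 = 82
|uT4|² = 0 + 4 = 4
|uT5|² = 81 + 81 = 162
|uT6|² = 144 + 9 = 153
|uT7|² = 144 + 4 = 148
|uT8|² = 1 + 25 = 26
|uT9|² = 144 + 9 = 153
u is equidistant from T1 and T4 (both at squared distance 4), and every other site is strictly farther — so u lies on the T1–T4 Voronoi edge.

T1 and T4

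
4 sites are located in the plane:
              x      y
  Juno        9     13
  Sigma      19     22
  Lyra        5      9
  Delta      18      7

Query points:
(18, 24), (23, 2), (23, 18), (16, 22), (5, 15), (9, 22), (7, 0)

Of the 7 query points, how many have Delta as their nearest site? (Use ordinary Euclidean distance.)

1

(18, 24) — d² to each: Juno:202, Sigma:5, Lyra:394, Delta:289 → nearest is Sigma
(23, 2) — d² to each: Juno:317, Sigma:416, Lyra:373, Delta:50 → nearest is Delta
(23, 18) — d² to each: Juno:221, Sigma:32, Lyra:405, Delta:146 → nearest is Sigma
(16, 22) — d² to each: Juno:130, Sigma:9, Lyra:290, Delta:229 → nearest is Sigma
(5, 15) — d² to each: Juno:20, Sigma:245, Lyra:36, Delta:233 → nearest is Juno
(9, 22) — d² to each: Juno:81, Sigma:100, Lyra:185, Delta:306 → nearest is Juno
(7, 0) — d² to each: Juno:173, Sigma:628, Lyra:85, Delta:170 → nearest is Lyra
1 of the 7 points has Delta as nearest.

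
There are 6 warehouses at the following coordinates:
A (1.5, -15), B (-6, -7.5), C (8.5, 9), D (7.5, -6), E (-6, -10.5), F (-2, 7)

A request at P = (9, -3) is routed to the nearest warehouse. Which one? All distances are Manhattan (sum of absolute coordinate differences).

D

d(P,A) = |9−1.5| + |-3−(-15)| = 7.5 + 12 = 19.5
d(P,B) = |9−(-6)| + |-3−(-7.5)| = 15 + 4.5 = 19.5
d(P,C) = |9−8.5| + |-3−9| = 0.5 + 12 = 12.5
d(P,D) = |9−7.5| + |-3−(-6)| = 1.5 + 3 = 4.5
d(P,E) = |9−(-6)| + |-3−(-10.5)| = 15 + 7.5 = 22.5
d(P,F) = |9−(-2)| + |-3−7| = 11 + 10 = 21
The smallest is to D, so P lies in the Voronoi region of D.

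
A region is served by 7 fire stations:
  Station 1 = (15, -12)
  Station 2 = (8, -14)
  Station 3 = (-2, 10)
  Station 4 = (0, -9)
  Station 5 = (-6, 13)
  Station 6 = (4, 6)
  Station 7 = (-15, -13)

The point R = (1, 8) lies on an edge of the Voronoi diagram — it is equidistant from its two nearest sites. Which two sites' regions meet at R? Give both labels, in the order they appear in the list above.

Station 3 and Station 6

Squared distances from R to each site:
d²(R, Station 1) = (1−15)² + (8−(-12))² = 196 + 400 = 596
d²(R, Station 2) = (1−8)² + (8−(-14))² = 49 + 484 = 533
d²(R, Station 3) = (1−(-2))² + (8−10)² = 9 + 4 = 13
d²(R, Station 4) = (1−0)² + (8−(-9))² = 1 + 289 = 290
d²(R, Station 5) = (1−(-6))² + (8−13)² = 49 + 25 = 74
d²(R, Station 6) = (1−4)² + (8−6)² = 9 + 4 = 13
d²(R, Station 7) = (1−(-15))² + (8−(-13))² = 256 + 441 = 697
R is equidistant from Station 3 and Station 6 (both at squared distance 13), and every other site is strictly farther — so R lies on the Station 3–Station 6 Voronoi edge.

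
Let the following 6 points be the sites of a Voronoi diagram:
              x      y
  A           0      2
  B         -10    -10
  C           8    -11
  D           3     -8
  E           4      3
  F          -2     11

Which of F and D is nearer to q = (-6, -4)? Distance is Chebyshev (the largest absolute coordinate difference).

d(q,F) = max(4, 15) = 15
d(q,D) = max(9, 4) = 9
15 > 9, so D is closer.

D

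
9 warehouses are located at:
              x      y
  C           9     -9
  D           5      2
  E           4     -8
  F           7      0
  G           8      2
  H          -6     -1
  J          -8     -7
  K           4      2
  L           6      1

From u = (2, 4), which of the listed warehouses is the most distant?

J

Compare squared distances (the ordering matches that of the actual distances):
|uC|² = (2−9)² + (4−(-9))² = 49 + 169 = 218
|uD|² = (2−5)² + (4−2)² = 9 + 4 = 13
|uE|² = (2−4)² + (4−(-8))² = 4 + 144 = 148
|uF|² = (2−7)² + (4−0)² = 25 + 16 = 41
|uG|² = (2−8)² + (4−2)² = 36 + 4 = 40
|uH|² = (2−(-6))² + (4−(-1))² = 64 + 25 = 89
|uJ|² = (2−(-8))² + (4−(-7))² = 100 + 121 = 221
|uK|² = (2−4)² + (4−2)² = 4 + 4 = 8
|uL|² = (2−6)² + (4−1)² = 16 + 9 = 25
The largest is to J.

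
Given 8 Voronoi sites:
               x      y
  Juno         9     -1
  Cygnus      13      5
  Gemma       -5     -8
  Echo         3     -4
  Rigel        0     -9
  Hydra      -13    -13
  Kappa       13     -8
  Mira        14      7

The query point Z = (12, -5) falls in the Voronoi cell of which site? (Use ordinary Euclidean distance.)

Kappa

Since √ is increasing, it suffices to compare squared distances:
d²(Z, Juno) = (12−9)² + (-5−(-1))² = 9 + 16 = 25
d²(Z, Cygnus) = (12−13)² + (-5−5)² = 1 + 100 = 101
d²(Z, Gemma) = (12−(-5))² + (-5−(-8))² = 289 + 9 = 298
d²(Z, Echo) = (12−3)² + (-5−(-4))² = 81 + 1 = 82
d²(Z, Rigel) = (12−0)² + (-5−(-9))² = 144 + 16 = 160
d²(Z, Hydra) = (12−(-13))² + (-5−(-13))² = 625 + 64 = 689
d²(Z, Kappa) = (12−13)² + (-5−(-8))² = 1 + 9 = 10
d²(Z, Mira) = (12−14)² + (-5−7)² = 4 + 144 = 148
The smallest is to Kappa, so Z lies in the Voronoi region of Kappa.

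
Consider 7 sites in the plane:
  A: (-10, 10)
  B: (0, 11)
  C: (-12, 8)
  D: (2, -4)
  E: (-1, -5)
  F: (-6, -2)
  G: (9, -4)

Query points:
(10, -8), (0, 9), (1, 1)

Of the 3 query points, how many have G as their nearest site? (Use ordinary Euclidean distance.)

1

(10, -8) — d² to each: A:724, B:461, C:740, D:80, E:130, F:292, G:17 → nearest is G
(0, 9) — d² to each: A:101, B:4, C:145, D:173, E:197, F:157, G:250 → nearest is B
(1, 1) — d² to each: A:202, B:101, C:218, D:26, E:40, F:58, G:89 → nearest is D
1 of the 3 points has G as nearest.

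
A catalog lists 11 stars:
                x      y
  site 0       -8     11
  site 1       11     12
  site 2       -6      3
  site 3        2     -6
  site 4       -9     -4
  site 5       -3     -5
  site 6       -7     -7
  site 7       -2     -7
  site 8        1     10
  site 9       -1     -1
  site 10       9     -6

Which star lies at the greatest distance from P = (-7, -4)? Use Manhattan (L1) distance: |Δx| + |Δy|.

d(P, site 0) = 1 + 15 = 16
d(P, site 1) = 18 + 16 = 34
d(P, site 2) = 1 + 7 = 8
d(P, site 3) = 9 + 2 = 11
d(P, site 4) = 2 + 0 = 2
d(P, site 5) = 4 + 1 = 5
d(P, site 6) = 0 + 3 = 3
d(P, site 7) = 5 + 3 = 8
d(P, site 8) = 8 + 14 = 22
d(P, site 9) = 6 + 3 = 9
d(P, site 10) = 16 + 2 = 18
The largest is to site 1.

site 1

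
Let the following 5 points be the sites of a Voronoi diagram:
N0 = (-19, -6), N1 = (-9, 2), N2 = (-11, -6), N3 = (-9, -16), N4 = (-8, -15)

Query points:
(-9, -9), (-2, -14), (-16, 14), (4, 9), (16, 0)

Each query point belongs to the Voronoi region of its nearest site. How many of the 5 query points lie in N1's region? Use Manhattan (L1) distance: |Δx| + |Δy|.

(-9, -9) — d to each: N0:13, N1:11, N2:5, N3:7, N4:7 → nearest is N2
(-2, -14) — d to each: N0:25, N1:23, N2:17, N3:9, N4:7 → nearest is N4
(-16, 14) — d to each: N0:23, N1:19, N2:25, N3:37, N4:37 → nearest is N1
(4, 9) — d to each: N0:38, N1:20, N2:30, N3:38, N4:36 → nearest is N1
(16, 0) — d to each: N0:41, N1:27, N2:33, N3:41, N4:39 → nearest is N1
3 of the 5 points have N1 as nearest.

3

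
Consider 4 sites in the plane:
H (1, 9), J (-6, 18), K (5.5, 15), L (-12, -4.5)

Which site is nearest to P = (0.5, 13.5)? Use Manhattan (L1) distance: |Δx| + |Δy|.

d(P,H) = |0.5−1| + |13.5−9| = 0.5 + 4.5 = 5
d(P,J) = |0.5−(-6)| + |13.5−18| = 6.5 + 4.5 = 11
d(P,K) = |0.5−5.5| + |13.5−15| = 5 + 1.5 = 6.5
d(P,L) = |0.5−(-12)| + |13.5−(-4.5)| = 12.5 + 18 = 30.5
The smallest is to H, so P lies in the Voronoi region of H.

H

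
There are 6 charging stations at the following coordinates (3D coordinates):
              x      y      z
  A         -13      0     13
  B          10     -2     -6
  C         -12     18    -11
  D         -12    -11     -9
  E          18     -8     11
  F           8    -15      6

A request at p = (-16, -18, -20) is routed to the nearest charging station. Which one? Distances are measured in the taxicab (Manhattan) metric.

D

d(p,A) = |-16−(-13)| + |-18−0| + |-20−13| = 3 + 18 + 33 = 54
d(p,B) = |-16−10| + |-18−(-2)| + |-20−(-6)| = 26 + 16 + 14 = 56
d(p,C) = |-16−(-12)| + |-18−18| + |-20−(-11)| = 4 + 36 + 9 = 49
d(p,D) = |-16−(-12)| + |-18−(-11)| + |-20−(-9)| = 4 + 7 + 11 = 22
d(p,E) = |-16−18| + |-18−(-8)| + |-20−11| = 34 + 10 + 31 = 75
d(p,F) = |-16−8| + |-18−(-15)| + |-20−6| = 24 + 3 + 26 = 53
D is nearest.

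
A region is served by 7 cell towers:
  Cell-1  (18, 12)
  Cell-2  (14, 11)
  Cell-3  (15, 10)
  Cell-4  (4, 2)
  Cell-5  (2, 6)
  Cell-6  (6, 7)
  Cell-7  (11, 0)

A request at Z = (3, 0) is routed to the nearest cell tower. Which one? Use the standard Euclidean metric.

Since √ is increasing, it suffices to compare squared distances:
d²(Z, Cell-1) = (3−18)² + (0−12)² = 225 + 144 = 369
d²(Z, Cell-2) = (3−14)² + (0−11)² = 121 + 121 = 242
d²(Z, Cell-3) = (3−15)² + (0−10)² = 144 + 100 = 244
d²(Z, Cell-4) = (3−4)² + (0−2)² = 1 + 4 = 5
d²(Z, Cell-5) = (3−2)² + (0−6)² = 1 + 36 = 37
d²(Z, Cell-6) = (3−6)² + (0−7)² = 9 + 49 = 58
d²(Z, Cell-7) = (3−11)² + (0−0)² = 64 + 0 = 64
Cell-4 is nearest.

Cell-4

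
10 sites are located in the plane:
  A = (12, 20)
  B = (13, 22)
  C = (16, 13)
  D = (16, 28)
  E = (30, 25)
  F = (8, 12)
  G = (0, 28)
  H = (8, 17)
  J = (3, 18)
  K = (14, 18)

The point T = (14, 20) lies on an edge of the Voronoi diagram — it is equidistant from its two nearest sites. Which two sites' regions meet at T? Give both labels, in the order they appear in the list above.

A and K

Squared distances from T to each site:
|TA|² = (14−12)² + (20−20)² = 4 + 0 = 4
|TB|² = (14−13)² + (20−22)² = 1 + 4 = 5
|TC|² = (14−16)² + (20−13)² = 4 + 49 = 53
|TD|² = (14−16)² + (20−28)² = 4 + 64 = 68
|TE|² = (14−30)² + (20−25)² = 256 + 25 = 281
|TF|² = (14−8)² + (20−12)² = 36 + 64 = 100
|TG|² = (14−0)² + (20−28)² = 196 + 64 = 260
|TH|² = (14−8)² + (20−17)² = 36 + 9 = 45
|TJ|² = (14−3)² + (20−18)² = 121 + 4 = 125
|TK|² = (14−14)² + (20−18)² = 0 + 4 = 4
T is equidistant from A and K (both at squared distance 4), and every other site is strictly farther — so T lies on the A–K Voronoi edge.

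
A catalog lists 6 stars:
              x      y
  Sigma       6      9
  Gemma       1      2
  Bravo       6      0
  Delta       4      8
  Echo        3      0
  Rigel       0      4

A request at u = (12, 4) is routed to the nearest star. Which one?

Since √ is increasing, it suffices to compare squared distances:
d²(u, Sigma) = (12−6)² + (4−9)² = 36 + 25 = 61
d²(u, Gemma) = (12−1)² + (4−2)² = 121 + 4 = 125
d²(u, Bravo) = (12−6)² + (4−0)² = 36 + 16 = 52
d²(u, Delta) = (12−4)² + (4−8)² = 64 + 16 = 80
d²(u, Echo) = (12−3)² + (4−0)² = 81 + 16 = 97
d²(u, Rigel) = (12−0)² + (4−4)² = 144 + 0 = 144
Bravo is nearest.

Bravo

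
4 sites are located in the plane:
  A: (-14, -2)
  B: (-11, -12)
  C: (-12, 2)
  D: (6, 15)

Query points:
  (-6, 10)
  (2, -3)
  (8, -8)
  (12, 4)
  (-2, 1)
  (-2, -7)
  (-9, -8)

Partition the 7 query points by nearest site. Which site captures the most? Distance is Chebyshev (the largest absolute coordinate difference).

(-6, 10) — d to each: A:12, B:22, C:8, D:12 → nearest is C
(2, -3) — d to each: A:16, B:13, C:14, D:18 → nearest is B
(8, -8) — d to each: A:22, B:19, C:20, D:23 → nearest is B
(12, 4) — d to each: A:26, B:23, C:24, D:11 → nearest is D
(-2, 1) — d to each: A:12, B:13, C:10, D:14 → nearest is C
(-2, -7) — d to each: A:12, B:9, C:10, D:22 → nearest is B
(-9, -8) — d to each: A:6, B:4, C:10, D:23 → nearest is B
Tally — B:4, C:2, D:1. B captures the most (4).

B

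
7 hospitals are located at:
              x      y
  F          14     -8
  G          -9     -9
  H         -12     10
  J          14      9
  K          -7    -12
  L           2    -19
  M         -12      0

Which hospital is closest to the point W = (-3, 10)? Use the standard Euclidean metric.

Since √ is increasing, it suffices to compare squared distances:
|WF|² = (-3−14)² + (10−(-8))² = 289 + 324 = 613
|WG|² = (-3−(-9))² + (10−(-9))² = 36 + 361 = 397
|WH|² = (-3−(-12))² + (10−10)² = 81 + 0 = 81
|WJ|² = (-3−14)² + (10−9)² = 289 + 1 = 290
|WK|² = (-3−(-7))² + (10−(-12))² = 16 + 484 = 500
|WL|² = (-3−2)² + (10−(-19))² = 25 + 841 = 866
|WM|² = (-3−(-12))² + (10−0)² = 81 + 100 = 181
The smallest is to H, so W lies in the Voronoi region of H.

H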